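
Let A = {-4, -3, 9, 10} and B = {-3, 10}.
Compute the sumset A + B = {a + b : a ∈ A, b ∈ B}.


A + B = {a + b : a ∈ A, b ∈ B}.
Enumerate all |A|·|B| = 4·2 = 8 pairs (a, b) and collect distinct sums.
a = -4: -4+-3=-7, -4+10=6
a = -3: -3+-3=-6, -3+10=7
a = 9: 9+-3=6, 9+10=19
a = 10: 10+-3=7, 10+10=20
Collecting distinct sums: A + B = {-7, -6, 6, 7, 19, 20}
|A + B| = 6

A + B = {-7, -6, 6, 7, 19, 20}


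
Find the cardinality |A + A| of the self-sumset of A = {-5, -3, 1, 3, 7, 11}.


A + A = {a + a' : a, a' ∈ A}; |A| = 6.
General bounds: 2|A| - 1 ≤ |A + A| ≤ |A|(|A|+1)/2, i.e. 11 ≤ |A + A| ≤ 21.
Lower bound 2|A|-1 is attained iff A is an arithmetic progression.
Enumerate sums a + a' for a ≤ a' (symmetric, so this suffices):
a = -5: -5+-5=-10, -5+-3=-8, -5+1=-4, -5+3=-2, -5+7=2, -5+11=6
a = -3: -3+-3=-6, -3+1=-2, -3+3=0, -3+7=4, -3+11=8
a = 1: 1+1=2, 1+3=4, 1+7=8, 1+11=12
a = 3: 3+3=6, 3+7=10, 3+11=14
a = 7: 7+7=14, 7+11=18
a = 11: 11+11=22
Distinct sums: {-10, -8, -6, -4, -2, 0, 2, 4, 6, 8, 10, 12, 14, 18, 22}
|A + A| = 15

|A + A| = 15


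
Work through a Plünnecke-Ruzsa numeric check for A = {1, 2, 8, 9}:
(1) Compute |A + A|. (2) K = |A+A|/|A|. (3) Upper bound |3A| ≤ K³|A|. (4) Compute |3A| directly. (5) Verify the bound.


|A| = 4.
Step 1: Compute A + A by enumerating all 16 pairs.
A + A = {2, 3, 4, 9, 10, 11, 16, 17, 18}, so |A + A| = 9.
Step 2: Doubling constant K = |A + A|/|A| = 9/4 = 9/4 ≈ 2.2500.
Step 3: Plünnecke-Ruzsa gives |3A| ≤ K³·|A| = (2.2500)³ · 4 ≈ 45.5625.
Step 4: Compute 3A = A + A + A directly by enumerating all triples (a,b,c) ∈ A³; |3A| = 16.
Step 5: Check 16 ≤ 45.5625? Yes ✓.

K = 9/4, Plünnecke-Ruzsa bound K³|A| ≈ 45.5625, |3A| = 16, inequality holds.


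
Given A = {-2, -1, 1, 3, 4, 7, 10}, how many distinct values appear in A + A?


A + A = {a + a' : a, a' ∈ A}; |A| = 7.
General bounds: 2|A| - 1 ≤ |A + A| ≤ |A|(|A|+1)/2, i.e. 13 ≤ |A + A| ≤ 28.
Lower bound 2|A|-1 is attained iff A is an arithmetic progression.
Enumerate sums a + a' for a ≤ a' (symmetric, so this suffices):
a = -2: -2+-2=-4, -2+-1=-3, -2+1=-1, -2+3=1, -2+4=2, -2+7=5, -2+10=8
a = -1: -1+-1=-2, -1+1=0, -1+3=2, -1+4=3, -1+7=6, -1+10=9
a = 1: 1+1=2, 1+3=4, 1+4=5, 1+7=8, 1+10=11
a = 3: 3+3=6, 3+4=7, 3+7=10, 3+10=13
a = 4: 4+4=8, 4+7=11, 4+10=14
a = 7: 7+7=14, 7+10=17
a = 10: 10+10=20
Distinct sums: {-4, -3, -2, -1, 0, 1, 2, 3, 4, 5, 6, 7, 8, 9, 10, 11, 13, 14, 17, 20}
|A + A| = 20

|A + A| = 20


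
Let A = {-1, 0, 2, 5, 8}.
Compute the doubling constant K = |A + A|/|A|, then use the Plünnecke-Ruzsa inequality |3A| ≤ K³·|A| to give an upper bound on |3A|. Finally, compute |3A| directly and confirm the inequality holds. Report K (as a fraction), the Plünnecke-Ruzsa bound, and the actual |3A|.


|A| = 5.
Step 1: Compute A + A by enumerating all 25 pairs.
A + A = {-2, -1, 0, 1, 2, 4, 5, 7, 8, 10, 13, 16}, so |A + A| = 12.
Step 2: Doubling constant K = |A + A|/|A| = 12/5 = 12/5 ≈ 2.4000.
Step 3: Plünnecke-Ruzsa gives |3A| ≤ K³·|A| = (2.4000)³ · 5 ≈ 69.1200.
Step 4: Compute 3A = A + A + A directly by enumerating all triples (a,b,c) ∈ A³; |3A| = 21.
Step 5: Check 21 ≤ 69.1200? Yes ✓.

K = 12/5, Plünnecke-Ruzsa bound K³|A| ≈ 69.1200, |3A| = 21, inequality holds.


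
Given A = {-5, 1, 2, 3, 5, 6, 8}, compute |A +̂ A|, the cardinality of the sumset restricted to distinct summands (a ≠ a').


Restricted sumset: A +̂ A = {a + a' : a ∈ A, a' ∈ A, a ≠ a'}.
Equivalently, take A + A and drop any sum 2a that is achievable ONLY as a + a for a ∈ A (i.e. sums representable only with equal summands).
Enumerate pairs (a, a') with a < a' (symmetric, so each unordered pair gives one sum; this covers all a ≠ a'):
  -5 + 1 = -4
  -5 + 2 = -3
  -5 + 3 = -2
  -5 + 5 = 0
  -5 + 6 = 1
  -5 + 8 = 3
  1 + 2 = 3
  1 + 3 = 4
  1 + 5 = 6
  1 + 6 = 7
  1 + 8 = 9
  2 + 3 = 5
  2 + 5 = 7
  2 + 6 = 8
  2 + 8 = 10
  3 + 5 = 8
  3 + 6 = 9
  3 + 8 = 11
  5 + 6 = 11
  5 + 8 = 13
  6 + 8 = 14
Collected distinct sums: {-4, -3, -2, 0, 1, 3, 4, 5, 6, 7, 8, 9, 10, 11, 13, 14}
|A +̂ A| = 16
(Reference bound: |A +̂ A| ≥ 2|A| - 3 for |A| ≥ 2, with |A| = 7 giving ≥ 11.)

|A +̂ A| = 16


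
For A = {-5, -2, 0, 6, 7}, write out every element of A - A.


A - A = {a - a' : a, a' ∈ A}.
Compute a - a' for each ordered pair (a, a'):
a = -5: -5--5=0, -5--2=-3, -5-0=-5, -5-6=-11, -5-7=-12
a = -2: -2--5=3, -2--2=0, -2-0=-2, -2-6=-8, -2-7=-9
a = 0: 0--5=5, 0--2=2, 0-0=0, 0-6=-6, 0-7=-7
a = 6: 6--5=11, 6--2=8, 6-0=6, 6-6=0, 6-7=-1
a = 7: 7--5=12, 7--2=9, 7-0=7, 7-6=1, 7-7=0
Collecting distinct values (and noting 0 appears from a-a):
A - A = {-12, -11, -9, -8, -7, -6, -5, -3, -2, -1, 0, 1, 2, 3, 5, 6, 7, 8, 9, 11, 12}
|A - A| = 21

A - A = {-12, -11, -9, -8, -7, -6, -5, -3, -2, -1, 0, 1, 2, 3, 5, 6, 7, 8, 9, 11, 12}


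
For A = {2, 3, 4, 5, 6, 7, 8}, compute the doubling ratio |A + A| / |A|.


|A| = 7.
Compute A + A by enumerating all 49 pairs.
A + A = {4, 5, 6, 7, 8, 9, 10, 11, 12, 13, 14, 15, 16}, so |A + A| = 13.
K = |A + A| / |A| = 13/7 (already in lowest terms) ≈ 1.8571.
Reference: AP of size 7 gives K = 13/7 ≈ 1.8571; a fully generic set of size 7 gives K ≈ 4.0000.

|A| = 7, |A + A| = 13, K = 13/7.


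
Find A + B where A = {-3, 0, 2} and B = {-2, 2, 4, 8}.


A + B = {a + b : a ∈ A, b ∈ B}.
Enumerate all |A|·|B| = 3·4 = 12 pairs (a, b) and collect distinct sums.
a = -3: -3+-2=-5, -3+2=-1, -3+4=1, -3+8=5
a = 0: 0+-2=-2, 0+2=2, 0+4=4, 0+8=8
a = 2: 2+-2=0, 2+2=4, 2+4=6, 2+8=10
Collecting distinct sums: A + B = {-5, -2, -1, 0, 1, 2, 4, 5, 6, 8, 10}
|A + B| = 11

A + B = {-5, -2, -1, 0, 1, 2, 4, 5, 6, 8, 10}


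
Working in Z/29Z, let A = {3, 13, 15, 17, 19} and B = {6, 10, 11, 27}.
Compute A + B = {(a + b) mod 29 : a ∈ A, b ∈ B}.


Work in Z/29Z: reduce every sum a + b modulo 29.
Enumerate all 20 pairs:
a = 3: 3+6=9, 3+10=13, 3+11=14, 3+27=1
a = 13: 13+6=19, 13+10=23, 13+11=24, 13+27=11
a = 15: 15+6=21, 15+10=25, 15+11=26, 15+27=13
a = 17: 17+6=23, 17+10=27, 17+11=28, 17+27=15
a = 19: 19+6=25, 19+10=0, 19+11=1, 19+27=17
Distinct residues collected: {0, 1, 9, 11, 13, 14, 15, 17, 19, 21, 23, 24, 25, 26, 27, 28}
|A + B| = 16 (out of 29 total residues).

A + B = {0, 1, 9, 11, 13, 14, 15, 17, 19, 21, 23, 24, 25, 26, 27, 28}


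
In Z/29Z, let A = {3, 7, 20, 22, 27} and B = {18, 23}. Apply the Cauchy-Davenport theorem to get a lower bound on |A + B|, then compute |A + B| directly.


Cauchy-Davenport: |A + B| ≥ min(p, |A| + |B| - 1) for A, B nonempty in Z/pZ.
|A| = 5, |B| = 2, p = 29.
CD lower bound = min(29, 5 + 2 - 1) = min(29, 6) = 6.
Compute A + B mod 29 directly:
a = 3: 3+18=21, 3+23=26
a = 7: 7+18=25, 7+23=1
a = 20: 20+18=9, 20+23=14
a = 22: 22+18=11, 22+23=16
a = 27: 27+18=16, 27+23=21
A + B = {1, 9, 11, 14, 16, 21, 25, 26}, so |A + B| = 8.
Verify: 8 ≥ 6? Yes ✓.

CD lower bound = 6, actual |A + B| = 8.


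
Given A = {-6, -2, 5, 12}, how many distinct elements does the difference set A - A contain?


A - A = {a - a' : a, a' ∈ A}; |A| = 4.
Bounds: 2|A|-1 ≤ |A - A| ≤ |A|² - |A| + 1, i.e. 7 ≤ |A - A| ≤ 13.
Note: 0 ∈ A - A always (from a - a). The set is symmetric: if d ∈ A - A then -d ∈ A - A.
Enumerate nonzero differences d = a - a' with a > a' (then include -d):
Positive differences: {4, 7, 11, 14, 18}
Full difference set: {0} ∪ (positive diffs) ∪ (negative diffs).
|A - A| = 1 + 2·5 = 11 (matches direct enumeration: 11).

|A - A| = 11


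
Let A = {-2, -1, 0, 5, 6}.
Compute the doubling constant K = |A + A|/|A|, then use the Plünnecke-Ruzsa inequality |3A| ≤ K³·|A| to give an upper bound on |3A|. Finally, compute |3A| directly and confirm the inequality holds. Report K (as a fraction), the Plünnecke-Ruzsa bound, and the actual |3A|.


|A| = 5.
Step 1: Compute A + A by enumerating all 25 pairs.
A + A = {-4, -3, -2, -1, 0, 3, 4, 5, 6, 10, 11, 12}, so |A + A| = 12.
Step 2: Doubling constant K = |A + A|/|A| = 12/5 = 12/5 ≈ 2.4000.
Step 3: Plünnecke-Ruzsa gives |3A| ≤ K³·|A| = (2.4000)³ · 5 ≈ 69.1200.
Step 4: Compute 3A = A + A + A directly by enumerating all triples (a,b,c) ∈ A³; |3A| = 22.
Step 5: Check 22 ≤ 69.1200? Yes ✓.

K = 12/5, Plünnecke-Ruzsa bound K³|A| ≈ 69.1200, |3A| = 22, inequality holds.


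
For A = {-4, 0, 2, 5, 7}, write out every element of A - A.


A - A = {a - a' : a, a' ∈ A}.
Compute a - a' for each ordered pair (a, a'):
a = -4: -4--4=0, -4-0=-4, -4-2=-6, -4-5=-9, -4-7=-11
a = 0: 0--4=4, 0-0=0, 0-2=-2, 0-5=-5, 0-7=-7
a = 2: 2--4=6, 2-0=2, 2-2=0, 2-5=-3, 2-7=-5
a = 5: 5--4=9, 5-0=5, 5-2=3, 5-5=0, 5-7=-2
a = 7: 7--4=11, 7-0=7, 7-2=5, 7-5=2, 7-7=0
Collecting distinct values (and noting 0 appears from a-a):
A - A = {-11, -9, -7, -6, -5, -4, -3, -2, 0, 2, 3, 4, 5, 6, 7, 9, 11}
|A - A| = 17

A - A = {-11, -9, -7, -6, -5, -4, -3, -2, 0, 2, 3, 4, 5, 6, 7, 9, 11}


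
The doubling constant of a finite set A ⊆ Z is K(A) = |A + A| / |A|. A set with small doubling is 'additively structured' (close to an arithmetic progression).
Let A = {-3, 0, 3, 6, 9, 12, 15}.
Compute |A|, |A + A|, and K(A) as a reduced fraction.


|A| = 7.
Compute A + A by enumerating all 49 pairs.
A + A = {-6, -3, 0, 3, 6, 9, 12, 15, 18, 21, 24, 27, 30}, so |A + A| = 13.
K = |A + A| / |A| = 13/7 (already in lowest terms) ≈ 1.8571.
Reference: AP of size 7 gives K = 13/7 ≈ 1.8571; a fully generic set of size 7 gives K ≈ 4.0000.

|A| = 7, |A + A| = 13, K = 13/7.


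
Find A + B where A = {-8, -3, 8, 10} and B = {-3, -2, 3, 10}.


A + B = {a + b : a ∈ A, b ∈ B}.
Enumerate all |A|·|B| = 4·4 = 16 pairs (a, b) and collect distinct sums.
a = -8: -8+-3=-11, -8+-2=-10, -8+3=-5, -8+10=2
a = -3: -3+-3=-6, -3+-2=-5, -3+3=0, -3+10=7
a = 8: 8+-3=5, 8+-2=6, 8+3=11, 8+10=18
a = 10: 10+-3=7, 10+-2=8, 10+3=13, 10+10=20
Collecting distinct sums: A + B = {-11, -10, -6, -5, 0, 2, 5, 6, 7, 8, 11, 13, 18, 20}
|A + B| = 14

A + B = {-11, -10, -6, -5, 0, 2, 5, 6, 7, 8, 11, 13, 18, 20}


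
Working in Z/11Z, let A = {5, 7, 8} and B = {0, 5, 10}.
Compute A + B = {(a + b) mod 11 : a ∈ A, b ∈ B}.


Work in Z/11Z: reduce every sum a + b modulo 11.
Enumerate all 9 pairs:
a = 5: 5+0=5, 5+5=10, 5+10=4
a = 7: 7+0=7, 7+5=1, 7+10=6
a = 8: 8+0=8, 8+5=2, 8+10=7
Distinct residues collected: {1, 2, 4, 5, 6, 7, 8, 10}
|A + B| = 8 (out of 11 total residues).

A + B = {1, 2, 4, 5, 6, 7, 8, 10}


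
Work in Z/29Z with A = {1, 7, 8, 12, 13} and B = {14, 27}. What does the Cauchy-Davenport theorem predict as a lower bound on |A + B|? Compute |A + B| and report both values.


Cauchy-Davenport: |A + B| ≥ min(p, |A| + |B| - 1) for A, B nonempty in Z/pZ.
|A| = 5, |B| = 2, p = 29.
CD lower bound = min(29, 5 + 2 - 1) = min(29, 6) = 6.
Compute A + B mod 29 directly:
a = 1: 1+14=15, 1+27=28
a = 7: 7+14=21, 7+27=5
a = 8: 8+14=22, 8+27=6
a = 12: 12+14=26, 12+27=10
a = 13: 13+14=27, 13+27=11
A + B = {5, 6, 10, 11, 15, 21, 22, 26, 27, 28}, so |A + B| = 10.
Verify: 10 ≥ 6? Yes ✓.

CD lower bound = 6, actual |A + B| = 10.


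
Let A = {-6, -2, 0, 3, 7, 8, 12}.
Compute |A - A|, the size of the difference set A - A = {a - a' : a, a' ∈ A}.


A - A = {a - a' : a, a' ∈ A}; |A| = 7.
Bounds: 2|A|-1 ≤ |A - A| ≤ |A|² - |A| + 1, i.e. 13 ≤ |A - A| ≤ 43.
Note: 0 ∈ A - A always (from a - a). The set is symmetric: if d ∈ A - A then -d ∈ A - A.
Enumerate nonzero differences d = a - a' with a > a' (then include -d):
Positive differences: {1, 2, 3, 4, 5, 6, 7, 8, 9, 10, 12, 13, 14, 18}
Full difference set: {0} ∪ (positive diffs) ∪ (negative diffs).
|A - A| = 1 + 2·14 = 29 (matches direct enumeration: 29).

|A - A| = 29


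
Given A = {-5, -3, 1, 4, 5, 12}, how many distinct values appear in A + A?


A + A = {a + a' : a, a' ∈ A}; |A| = 6.
General bounds: 2|A| - 1 ≤ |A + A| ≤ |A|(|A|+1)/2, i.e. 11 ≤ |A + A| ≤ 21.
Lower bound 2|A|-1 is attained iff A is an arithmetic progression.
Enumerate sums a + a' for a ≤ a' (symmetric, so this suffices):
a = -5: -5+-5=-10, -5+-3=-8, -5+1=-4, -5+4=-1, -5+5=0, -5+12=7
a = -3: -3+-3=-6, -3+1=-2, -3+4=1, -3+5=2, -3+12=9
a = 1: 1+1=2, 1+4=5, 1+5=6, 1+12=13
a = 4: 4+4=8, 4+5=9, 4+12=16
a = 5: 5+5=10, 5+12=17
a = 12: 12+12=24
Distinct sums: {-10, -8, -6, -4, -2, -1, 0, 1, 2, 5, 6, 7, 8, 9, 10, 13, 16, 17, 24}
|A + A| = 19

|A + A| = 19


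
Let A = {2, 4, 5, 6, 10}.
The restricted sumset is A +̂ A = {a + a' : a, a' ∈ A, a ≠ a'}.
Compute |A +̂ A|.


Restricted sumset: A +̂ A = {a + a' : a ∈ A, a' ∈ A, a ≠ a'}.
Equivalently, take A + A and drop any sum 2a that is achievable ONLY as a + a for a ∈ A (i.e. sums representable only with equal summands).
Enumerate pairs (a, a') with a < a' (symmetric, so each unordered pair gives one sum; this covers all a ≠ a'):
  2 + 4 = 6
  2 + 5 = 7
  2 + 6 = 8
  2 + 10 = 12
  4 + 5 = 9
  4 + 6 = 10
  4 + 10 = 14
  5 + 6 = 11
  5 + 10 = 15
  6 + 10 = 16
Collected distinct sums: {6, 7, 8, 9, 10, 11, 12, 14, 15, 16}
|A +̂ A| = 10
(Reference bound: |A +̂ A| ≥ 2|A| - 3 for |A| ≥ 2, with |A| = 5 giving ≥ 7.)

|A +̂ A| = 10


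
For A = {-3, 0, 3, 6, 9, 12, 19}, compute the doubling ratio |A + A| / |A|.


|A| = 7.
Compute A + A by enumerating all 49 pairs.
A + A = {-6, -3, 0, 3, 6, 9, 12, 15, 16, 18, 19, 21, 22, 24, 25, 28, 31, 38}, so |A + A| = 18.
K = |A + A| / |A| = 18/7 (already in lowest terms) ≈ 2.5714.
Reference: AP of size 7 gives K = 13/7 ≈ 1.8571; a fully generic set of size 7 gives K ≈ 4.0000.

|A| = 7, |A + A| = 18, K = 18/7.


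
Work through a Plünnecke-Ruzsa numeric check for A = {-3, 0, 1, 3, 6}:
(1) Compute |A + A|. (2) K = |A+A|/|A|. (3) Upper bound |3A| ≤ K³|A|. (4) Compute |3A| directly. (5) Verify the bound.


|A| = 5.
Step 1: Compute A + A by enumerating all 25 pairs.
A + A = {-6, -3, -2, 0, 1, 2, 3, 4, 6, 7, 9, 12}, so |A + A| = 12.
Step 2: Doubling constant K = |A + A|/|A| = 12/5 = 12/5 ≈ 2.4000.
Step 3: Plünnecke-Ruzsa gives |3A| ≤ K³·|A| = (2.4000)³ · 5 ≈ 69.1200.
Step 4: Compute 3A = A + A + A directly by enumerating all triples (a,b,c) ∈ A³; |3A| = 21.
Step 5: Check 21 ≤ 69.1200? Yes ✓.

K = 12/5, Plünnecke-Ruzsa bound K³|A| ≈ 69.1200, |3A| = 21, inequality holds.


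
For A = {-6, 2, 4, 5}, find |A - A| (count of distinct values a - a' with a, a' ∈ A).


A - A = {a - a' : a, a' ∈ A}; |A| = 4.
Bounds: 2|A|-1 ≤ |A - A| ≤ |A|² - |A| + 1, i.e. 7 ≤ |A - A| ≤ 13.
Note: 0 ∈ A - A always (from a - a). The set is symmetric: if d ∈ A - A then -d ∈ A - A.
Enumerate nonzero differences d = a - a' with a > a' (then include -d):
Positive differences: {1, 2, 3, 8, 10, 11}
Full difference set: {0} ∪ (positive diffs) ∪ (negative diffs).
|A - A| = 1 + 2·6 = 13 (matches direct enumeration: 13).

|A - A| = 13


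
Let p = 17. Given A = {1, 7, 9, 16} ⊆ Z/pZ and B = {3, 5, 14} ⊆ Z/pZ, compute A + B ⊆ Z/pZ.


Work in Z/17Z: reduce every sum a + b modulo 17.
Enumerate all 12 pairs:
a = 1: 1+3=4, 1+5=6, 1+14=15
a = 7: 7+3=10, 7+5=12, 7+14=4
a = 9: 9+3=12, 9+5=14, 9+14=6
a = 16: 16+3=2, 16+5=4, 16+14=13
Distinct residues collected: {2, 4, 6, 10, 12, 13, 14, 15}
|A + B| = 8 (out of 17 total residues).

A + B = {2, 4, 6, 10, 12, 13, 14, 15}


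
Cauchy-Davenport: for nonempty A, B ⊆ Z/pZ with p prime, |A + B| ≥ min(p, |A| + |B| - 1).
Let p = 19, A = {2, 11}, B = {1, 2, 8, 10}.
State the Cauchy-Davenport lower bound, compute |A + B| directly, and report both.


Cauchy-Davenport: |A + B| ≥ min(p, |A| + |B| - 1) for A, B nonempty in Z/pZ.
|A| = 2, |B| = 4, p = 19.
CD lower bound = min(19, 2 + 4 - 1) = min(19, 5) = 5.
Compute A + B mod 19 directly:
a = 2: 2+1=3, 2+2=4, 2+8=10, 2+10=12
a = 11: 11+1=12, 11+2=13, 11+8=0, 11+10=2
A + B = {0, 2, 3, 4, 10, 12, 13}, so |A + B| = 7.
Verify: 7 ≥ 5? Yes ✓.

CD lower bound = 5, actual |A + B| = 7.


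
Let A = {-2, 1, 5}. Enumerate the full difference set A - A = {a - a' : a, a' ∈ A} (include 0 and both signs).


A - A = {a - a' : a, a' ∈ A}.
Compute a - a' for each ordered pair (a, a'):
a = -2: -2--2=0, -2-1=-3, -2-5=-7
a = 1: 1--2=3, 1-1=0, 1-5=-4
a = 5: 5--2=7, 5-1=4, 5-5=0
Collecting distinct values (and noting 0 appears from a-a):
A - A = {-7, -4, -3, 0, 3, 4, 7}
|A - A| = 7

A - A = {-7, -4, -3, 0, 3, 4, 7}


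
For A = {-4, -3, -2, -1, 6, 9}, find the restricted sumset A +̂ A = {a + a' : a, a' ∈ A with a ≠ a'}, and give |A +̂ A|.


Restricted sumset: A +̂ A = {a + a' : a ∈ A, a' ∈ A, a ≠ a'}.
Equivalently, take A + A and drop any sum 2a that is achievable ONLY as a + a for a ∈ A (i.e. sums representable only with equal summands).
Enumerate pairs (a, a') with a < a' (symmetric, so each unordered pair gives one sum; this covers all a ≠ a'):
  -4 + -3 = -7
  -4 + -2 = -6
  -4 + -1 = -5
  -4 + 6 = 2
  -4 + 9 = 5
  -3 + -2 = -5
  -3 + -1 = -4
  -3 + 6 = 3
  -3 + 9 = 6
  -2 + -1 = -3
  -2 + 6 = 4
  -2 + 9 = 7
  -1 + 6 = 5
  -1 + 9 = 8
  6 + 9 = 15
Collected distinct sums: {-7, -6, -5, -4, -3, 2, 3, 4, 5, 6, 7, 8, 15}
|A +̂ A| = 13
(Reference bound: |A +̂ A| ≥ 2|A| - 3 for |A| ≥ 2, with |A| = 6 giving ≥ 9.)

|A +̂ A| = 13


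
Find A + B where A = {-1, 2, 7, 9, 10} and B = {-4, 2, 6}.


A + B = {a + b : a ∈ A, b ∈ B}.
Enumerate all |A|·|B| = 5·3 = 15 pairs (a, b) and collect distinct sums.
a = -1: -1+-4=-5, -1+2=1, -1+6=5
a = 2: 2+-4=-2, 2+2=4, 2+6=8
a = 7: 7+-4=3, 7+2=9, 7+6=13
a = 9: 9+-4=5, 9+2=11, 9+6=15
a = 10: 10+-4=6, 10+2=12, 10+6=16
Collecting distinct sums: A + B = {-5, -2, 1, 3, 4, 5, 6, 8, 9, 11, 12, 13, 15, 16}
|A + B| = 14

A + B = {-5, -2, 1, 3, 4, 5, 6, 8, 9, 11, 12, 13, 15, 16}


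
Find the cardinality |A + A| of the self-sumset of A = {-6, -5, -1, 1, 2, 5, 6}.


A + A = {a + a' : a, a' ∈ A}; |A| = 7.
General bounds: 2|A| - 1 ≤ |A + A| ≤ |A|(|A|+1)/2, i.e. 13 ≤ |A + A| ≤ 28.
Lower bound 2|A|-1 is attained iff A is an arithmetic progression.
Enumerate sums a + a' for a ≤ a' (symmetric, so this suffices):
a = -6: -6+-6=-12, -6+-5=-11, -6+-1=-7, -6+1=-5, -6+2=-4, -6+5=-1, -6+6=0
a = -5: -5+-5=-10, -5+-1=-6, -5+1=-4, -5+2=-3, -5+5=0, -5+6=1
a = -1: -1+-1=-2, -1+1=0, -1+2=1, -1+5=4, -1+6=5
a = 1: 1+1=2, 1+2=3, 1+5=6, 1+6=7
a = 2: 2+2=4, 2+5=7, 2+6=8
a = 5: 5+5=10, 5+6=11
a = 6: 6+6=12
Distinct sums: {-12, -11, -10, -7, -6, -5, -4, -3, -2, -1, 0, 1, 2, 3, 4, 5, 6, 7, 8, 10, 11, 12}
|A + A| = 22

|A + A| = 22


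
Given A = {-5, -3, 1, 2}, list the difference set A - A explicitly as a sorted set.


A - A = {a - a' : a, a' ∈ A}.
Compute a - a' for each ordered pair (a, a'):
a = -5: -5--5=0, -5--3=-2, -5-1=-6, -5-2=-7
a = -3: -3--5=2, -3--3=0, -3-1=-4, -3-2=-5
a = 1: 1--5=6, 1--3=4, 1-1=0, 1-2=-1
a = 2: 2--5=7, 2--3=5, 2-1=1, 2-2=0
Collecting distinct values (and noting 0 appears from a-a):
A - A = {-7, -6, -5, -4, -2, -1, 0, 1, 2, 4, 5, 6, 7}
|A - A| = 13

A - A = {-7, -6, -5, -4, -2, -1, 0, 1, 2, 4, 5, 6, 7}


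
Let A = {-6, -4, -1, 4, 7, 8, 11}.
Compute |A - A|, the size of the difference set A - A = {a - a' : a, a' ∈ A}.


A - A = {a - a' : a, a' ∈ A}; |A| = 7.
Bounds: 2|A|-1 ≤ |A - A| ≤ |A|² - |A| + 1, i.e. 13 ≤ |A - A| ≤ 43.
Note: 0 ∈ A - A always (from a - a). The set is symmetric: if d ∈ A - A then -d ∈ A - A.
Enumerate nonzero differences d = a - a' with a > a' (then include -d):
Positive differences: {1, 2, 3, 4, 5, 7, 8, 9, 10, 11, 12, 13, 14, 15, 17}
Full difference set: {0} ∪ (positive diffs) ∪ (negative diffs).
|A - A| = 1 + 2·15 = 31 (matches direct enumeration: 31).

|A - A| = 31


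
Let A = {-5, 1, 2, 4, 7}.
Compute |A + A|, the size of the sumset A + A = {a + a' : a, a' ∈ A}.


A + A = {a + a' : a, a' ∈ A}; |A| = 5.
General bounds: 2|A| - 1 ≤ |A + A| ≤ |A|(|A|+1)/2, i.e. 9 ≤ |A + A| ≤ 15.
Lower bound 2|A|-1 is attained iff A is an arithmetic progression.
Enumerate sums a + a' for a ≤ a' (symmetric, so this suffices):
a = -5: -5+-5=-10, -5+1=-4, -5+2=-3, -5+4=-1, -5+7=2
a = 1: 1+1=2, 1+2=3, 1+4=5, 1+7=8
a = 2: 2+2=4, 2+4=6, 2+7=9
a = 4: 4+4=8, 4+7=11
a = 7: 7+7=14
Distinct sums: {-10, -4, -3, -1, 2, 3, 4, 5, 6, 8, 9, 11, 14}
|A + A| = 13

|A + A| = 13


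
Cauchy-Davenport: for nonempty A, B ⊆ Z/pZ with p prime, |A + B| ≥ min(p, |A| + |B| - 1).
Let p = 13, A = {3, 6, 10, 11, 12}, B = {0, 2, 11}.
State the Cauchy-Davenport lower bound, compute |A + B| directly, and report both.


Cauchy-Davenport: |A + B| ≥ min(p, |A| + |B| - 1) for A, B nonempty in Z/pZ.
|A| = 5, |B| = 3, p = 13.
CD lower bound = min(13, 5 + 3 - 1) = min(13, 7) = 7.
Compute A + B mod 13 directly:
a = 3: 3+0=3, 3+2=5, 3+11=1
a = 6: 6+0=6, 6+2=8, 6+11=4
a = 10: 10+0=10, 10+2=12, 10+11=8
a = 11: 11+0=11, 11+2=0, 11+11=9
a = 12: 12+0=12, 12+2=1, 12+11=10
A + B = {0, 1, 3, 4, 5, 6, 8, 9, 10, 11, 12}, so |A + B| = 11.
Verify: 11 ≥ 7? Yes ✓.

CD lower bound = 7, actual |A + B| = 11.


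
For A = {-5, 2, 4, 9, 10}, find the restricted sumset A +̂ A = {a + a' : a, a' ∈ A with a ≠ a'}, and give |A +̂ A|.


Restricted sumset: A +̂ A = {a + a' : a ∈ A, a' ∈ A, a ≠ a'}.
Equivalently, take A + A and drop any sum 2a that is achievable ONLY as a + a for a ∈ A (i.e. sums representable only with equal summands).
Enumerate pairs (a, a') with a < a' (symmetric, so each unordered pair gives one sum; this covers all a ≠ a'):
  -5 + 2 = -3
  -5 + 4 = -1
  -5 + 9 = 4
  -5 + 10 = 5
  2 + 4 = 6
  2 + 9 = 11
  2 + 10 = 12
  4 + 9 = 13
  4 + 10 = 14
  9 + 10 = 19
Collected distinct sums: {-3, -1, 4, 5, 6, 11, 12, 13, 14, 19}
|A +̂ A| = 10
(Reference bound: |A +̂ A| ≥ 2|A| - 3 for |A| ≥ 2, with |A| = 5 giving ≥ 7.)

|A +̂ A| = 10


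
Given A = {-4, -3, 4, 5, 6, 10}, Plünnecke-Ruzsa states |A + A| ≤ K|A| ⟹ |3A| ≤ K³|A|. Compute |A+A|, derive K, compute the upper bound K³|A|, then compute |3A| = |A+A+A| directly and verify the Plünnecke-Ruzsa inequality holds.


|A| = 6.
Step 1: Compute A + A by enumerating all 36 pairs.
A + A = {-8, -7, -6, 0, 1, 2, 3, 6, 7, 8, 9, 10, 11, 12, 14, 15, 16, 20}, so |A + A| = 18.
Step 2: Doubling constant K = |A + A|/|A| = 18/6 = 18/6 ≈ 3.0000.
Step 3: Plünnecke-Ruzsa gives |3A| ≤ K³·|A| = (3.0000)³ · 6 ≈ 162.0000.
Step 4: Compute 3A = A + A + A directly by enumerating all triples (a,b,c) ∈ A³; |3A| = 34.
Step 5: Check 34 ≤ 162.0000? Yes ✓.

K = 18/6, Plünnecke-Ruzsa bound K³|A| ≈ 162.0000, |3A| = 34, inequality holds.


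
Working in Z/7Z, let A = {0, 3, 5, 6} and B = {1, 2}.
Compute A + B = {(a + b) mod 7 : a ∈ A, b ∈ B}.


Work in Z/7Z: reduce every sum a + b modulo 7.
Enumerate all 8 pairs:
a = 0: 0+1=1, 0+2=2
a = 3: 3+1=4, 3+2=5
a = 5: 5+1=6, 5+2=0
a = 6: 6+1=0, 6+2=1
Distinct residues collected: {0, 1, 2, 4, 5, 6}
|A + B| = 6 (out of 7 total residues).

A + B = {0, 1, 2, 4, 5, 6}


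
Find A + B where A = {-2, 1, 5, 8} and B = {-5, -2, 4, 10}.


A + B = {a + b : a ∈ A, b ∈ B}.
Enumerate all |A|·|B| = 4·4 = 16 pairs (a, b) and collect distinct sums.
a = -2: -2+-5=-7, -2+-2=-4, -2+4=2, -2+10=8
a = 1: 1+-5=-4, 1+-2=-1, 1+4=5, 1+10=11
a = 5: 5+-5=0, 5+-2=3, 5+4=9, 5+10=15
a = 8: 8+-5=3, 8+-2=6, 8+4=12, 8+10=18
Collecting distinct sums: A + B = {-7, -4, -1, 0, 2, 3, 5, 6, 8, 9, 11, 12, 15, 18}
|A + B| = 14

A + B = {-7, -4, -1, 0, 2, 3, 5, 6, 8, 9, 11, 12, 15, 18}


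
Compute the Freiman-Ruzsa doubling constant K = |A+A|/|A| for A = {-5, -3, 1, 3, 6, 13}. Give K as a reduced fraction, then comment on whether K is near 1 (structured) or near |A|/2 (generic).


|A| = 6.
Compute A + A by enumerating all 36 pairs.
A + A = {-10, -8, -6, -4, -2, 0, 1, 2, 3, 4, 6, 7, 8, 9, 10, 12, 14, 16, 19, 26}, so |A + A| = 20.
K = |A + A| / |A| = 20/6 = 10/3 ≈ 3.3333.
Reference: AP of size 6 gives K = 11/6 ≈ 1.8333; a fully generic set of size 6 gives K ≈ 3.5000.

|A| = 6, |A + A| = 20, K = 20/6 = 10/3.


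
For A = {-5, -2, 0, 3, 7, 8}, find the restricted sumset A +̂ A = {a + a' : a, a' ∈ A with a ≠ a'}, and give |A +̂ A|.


Restricted sumset: A +̂ A = {a + a' : a ∈ A, a' ∈ A, a ≠ a'}.
Equivalently, take A + A and drop any sum 2a that is achievable ONLY as a + a for a ∈ A (i.e. sums representable only with equal summands).
Enumerate pairs (a, a') with a < a' (symmetric, so each unordered pair gives one sum; this covers all a ≠ a'):
  -5 + -2 = -7
  -5 + 0 = -5
  -5 + 3 = -2
  -5 + 7 = 2
  -5 + 8 = 3
  -2 + 0 = -2
  -2 + 3 = 1
  -2 + 7 = 5
  -2 + 8 = 6
  0 + 3 = 3
  0 + 7 = 7
  0 + 8 = 8
  3 + 7 = 10
  3 + 8 = 11
  7 + 8 = 15
Collected distinct sums: {-7, -5, -2, 1, 2, 3, 5, 6, 7, 8, 10, 11, 15}
|A +̂ A| = 13
(Reference bound: |A +̂ A| ≥ 2|A| - 3 for |A| ≥ 2, with |A| = 6 giving ≥ 9.)

|A +̂ A| = 13


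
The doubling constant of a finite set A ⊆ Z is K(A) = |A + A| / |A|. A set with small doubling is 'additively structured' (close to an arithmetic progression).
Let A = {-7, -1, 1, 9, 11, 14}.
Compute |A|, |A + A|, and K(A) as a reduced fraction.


|A| = 6.
Compute A + A by enumerating all 36 pairs.
A + A = {-14, -8, -6, -2, 0, 2, 4, 7, 8, 10, 12, 13, 15, 18, 20, 22, 23, 25, 28}, so |A + A| = 19.
K = |A + A| / |A| = 19/6 (already in lowest terms) ≈ 3.1667.
Reference: AP of size 6 gives K = 11/6 ≈ 1.8333; a fully generic set of size 6 gives K ≈ 3.5000.

|A| = 6, |A + A| = 19, K = 19/6.


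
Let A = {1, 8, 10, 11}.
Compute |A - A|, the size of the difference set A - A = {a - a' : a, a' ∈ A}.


A - A = {a - a' : a, a' ∈ A}; |A| = 4.
Bounds: 2|A|-1 ≤ |A - A| ≤ |A|² - |A| + 1, i.e. 7 ≤ |A - A| ≤ 13.
Note: 0 ∈ A - A always (from a - a). The set is symmetric: if d ∈ A - A then -d ∈ A - A.
Enumerate nonzero differences d = a - a' with a > a' (then include -d):
Positive differences: {1, 2, 3, 7, 9, 10}
Full difference set: {0} ∪ (positive diffs) ∪ (negative diffs).
|A - A| = 1 + 2·6 = 13 (matches direct enumeration: 13).

|A - A| = 13


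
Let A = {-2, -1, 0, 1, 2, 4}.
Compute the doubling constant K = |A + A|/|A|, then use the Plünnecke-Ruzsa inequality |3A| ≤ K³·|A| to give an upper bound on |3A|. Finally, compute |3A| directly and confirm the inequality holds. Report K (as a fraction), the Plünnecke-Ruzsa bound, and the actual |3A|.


|A| = 6.
Step 1: Compute A + A by enumerating all 36 pairs.
A + A = {-4, -3, -2, -1, 0, 1, 2, 3, 4, 5, 6, 8}, so |A + A| = 12.
Step 2: Doubling constant K = |A + A|/|A| = 12/6 = 12/6 ≈ 2.0000.
Step 3: Plünnecke-Ruzsa gives |3A| ≤ K³·|A| = (2.0000)³ · 6 ≈ 48.0000.
Step 4: Compute 3A = A + A + A directly by enumerating all triples (a,b,c) ∈ A³; |3A| = 18.
Step 5: Check 18 ≤ 48.0000? Yes ✓.

K = 12/6, Plünnecke-Ruzsa bound K³|A| ≈ 48.0000, |3A| = 18, inequality holds.


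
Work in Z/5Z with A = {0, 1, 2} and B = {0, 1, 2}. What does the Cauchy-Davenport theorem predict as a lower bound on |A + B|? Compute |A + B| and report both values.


Cauchy-Davenport: |A + B| ≥ min(p, |A| + |B| - 1) for A, B nonempty in Z/pZ.
|A| = 3, |B| = 3, p = 5.
CD lower bound = min(5, 3 + 3 - 1) = min(5, 5) = 5.
Compute A + B mod 5 directly:
a = 0: 0+0=0, 0+1=1, 0+2=2
a = 1: 1+0=1, 1+1=2, 1+2=3
a = 2: 2+0=2, 2+1=3, 2+2=4
A + B = {0, 1, 2, 3, 4}, so |A + B| = 5.
Verify: 5 ≥ 5? Yes ✓.

CD lower bound = 5, actual |A + B| = 5.


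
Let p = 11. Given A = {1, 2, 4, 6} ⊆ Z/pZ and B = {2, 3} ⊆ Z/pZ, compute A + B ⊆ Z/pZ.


Work in Z/11Z: reduce every sum a + b modulo 11.
Enumerate all 8 pairs:
a = 1: 1+2=3, 1+3=4
a = 2: 2+2=4, 2+3=5
a = 4: 4+2=6, 4+3=7
a = 6: 6+2=8, 6+3=9
Distinct residues collected: {3, 4, 5, 6, 7, 8, 9}
|A + B| = 7 (out of 11 total residues).

A + B = {3, 4, 5, 6, 7, 8, 9}


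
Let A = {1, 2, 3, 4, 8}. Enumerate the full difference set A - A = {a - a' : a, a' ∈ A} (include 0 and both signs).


A - A = {a - a' : a, a' ∈ A}.
Compute a - a' for each ordered pair (a, a'):
a = 1: 1-1=0, 1-2=-1, 1-3=-2, 1-4=-3, 1-8=-7
a = 2: 2-1=1, 2-2=0, 2-3=-1, 2-4=-2, 2-8=-6
a = 3: 3-1=2, 3-2=1, 3-3=0, 3-4=-1, 3-8=-5
a = 4: 4-1=3, 4-2=2, 4-3=1, 4-4=0, 4-8=-4
a = 8: 8-1=7, 8-2=6, 8-3=5, 8-4=4, 8-8=0
Collecting distinct values (and noting 0 appears from a-a):
A - A = {-7, -6, -5, -4, -3, -2, -1, 0, 1, 2, 3, 4, 5, 6, 7}
|A - A| = 15

A - A = {-7, -6, -5, -4, -3, -2, -1, 0, 1, 2, 3, 4, 5, 6, 7}


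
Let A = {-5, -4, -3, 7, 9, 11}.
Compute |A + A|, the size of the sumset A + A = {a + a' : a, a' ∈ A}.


A + A = {a + a' : a, a' ∈ A}; |A| = 6.
General bounds: 2|A| - 1 ≤ |A + A| ≤ |A|(|A|+1)/2, i.e. 11 ≤ |A + A| ≤ 21.
Lower bound 2|A|-1 is attained iff A is an arithmetic progression.
Enumerate sums a + a' for a ≤ a' (symmetric, so this suffices):
a = -5: -5+-5=-10, -5+-4=-9, -5+-3=-8, -5+7=2, -5+9=4, -5+11=6
a = -4: -4+-4=-8, -4+-3=-7, -4+7=3, -4+9=5, -4+11=7
a = -3: -3+-3=-6, -3+7=4, -3+9=6, -3+11=8
a = 7: 7+7=14, 7+9=16, 7+11=18
a = 9: 9+9=18, 9+11=20
a = 11: 11+11=22
Distinct sums: {-10, -9, -8, -7, -6, 2, 3, 4, 5, 6, 7, 8, 14, 16, 18, 20, 22}
|A + A| = 17

|A + A| = 17


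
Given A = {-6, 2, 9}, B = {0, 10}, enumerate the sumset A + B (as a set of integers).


A + B = {a + b : a ∈ A, b ∈ B}.
Enumerate all |A|·|B| = 3·2 = 6 pairs (a, b) and collect distinct sums.
a = -6: -6+0=-6, -6+10=4
a = 2: 2+0=2, 2+10=12
a = 9: 9+0=9, 9+10=19
Collecting distinct sums: A + B = {-6, 2, 4, 9, 12, 19}
|A + B| = 6

A + B = {-6, 2, 4, 9, 12, 19}


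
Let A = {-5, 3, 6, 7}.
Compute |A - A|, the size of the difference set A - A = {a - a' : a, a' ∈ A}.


A - A = {a - a' : a, a' ∈ A}; |A| = 4.
Bounds: 2|A|-1 ≤ |A - A| ≤ |A|² - |A| + 1, i.e. 7 ≤ |A - A| ≤ 13.
Note: 0 ∈ A - A always (from a - a). The set is symmetric: if d ∈ A - A then -d ∈ A - A.
Enumerate nonzero differences d = a - a' with a > a' (then include -d):
Positive differences: {1, 3, 4, 8, 11, 12}
Full difference set: {0} ∪ (positive diffs) ∪ (negative diffs).
|A - A| = 1 + 2·6 = 13 (matches direct enumeration: 13).

|A - A| = 13


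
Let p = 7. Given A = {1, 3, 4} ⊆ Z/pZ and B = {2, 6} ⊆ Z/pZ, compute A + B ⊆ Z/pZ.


Work in Z/7Z: reduce every sum a + b modulo 7.
Enumerate all 6 pairs:
a = 1: 1+2=3, 1+6=0
a = 3: 3+2=5, 3+6=2
a = 4: 4+2=6, 4+6=3
Distinct residues collected: {0, 2, 3, 5, 6}
|A + B| = 5 (out of 7 total residues).

A + B = {0, 2, 3, 5, 6}


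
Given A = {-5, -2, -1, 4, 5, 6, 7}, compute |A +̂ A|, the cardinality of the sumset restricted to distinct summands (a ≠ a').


Restricted sumset: A +̂ A = {a + a' : a ∈ A, a' ∈ A, a ≠ a'}.
Equivalently, take A + A and drop any sum 2a that is achievable ONLY as a + a for a ∈ A (i.e. sums representable only with equal summands).
Enumerate pairs (a, a') with a < a' (symmetric, so each unordered pair gives one sum; this covers all a ≠ a'):
  -5 + -2 = -7
  -5 + -1 = -6
  -5 + 4 = -1
  -5 + 5 = 0
  -5 + 6 = 1
  -5 + 7 = 2
  -2 + -1 = -3
  -2 + 4 = 2
  -2 + 5 = 3
  -2 + 6 = 4
  -2 + 7 = 5
  -1 + 4 = 3
  -1 + 5 = 4
  -1 + 6 = 5
  -1 + 7 = 6
  4 + 5 = 9
  4 + 6 = 10
  4 + 7 = 11
  5 + 6 = 11
  5 + 7 = 12
  6 + 7 = 13
Collected distinct sums: {-7, -6, -3, -1, 0, 1, 2, 3, 4, 5, 6, 9, 10, 11, 12, 13}
|A +̂ A| = 16
(Reference bound: |A +̂ A| ≥ 2|A| - 3 for |A| ≥ 2, with |A| = 7 giving ≥ 11.)

|A +̂ A| = 16


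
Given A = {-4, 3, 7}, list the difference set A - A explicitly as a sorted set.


A - A = {a - a' : a, a' ∈ A}.
Compute a - a' for each ordered pair (a, a'):
a = -4: -4--4=0, -4-3=-7, -4-7=-11
a = 3: 3--4=7, 3-3=0, 3-7=-4
a = 7: 7--4=11, 7-3=4, 7-7=0
Collecting distinct values (and noting 0 appears from a-a):
A - A = {-11, -7, -4, 0, 4, 7, 11}
|A - A| = 7

A - A = {-11, -7, -4, 0, 4, 7, 11}


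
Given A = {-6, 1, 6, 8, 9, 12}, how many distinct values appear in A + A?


A + A = {a + a' : a, a' ∈ A}; |A| = 6.
General bounds: 2|A| - 1 ≤ |A + A| ≤ |A|(|A|+1)/2, i.e. 11 ≤ |A + A| ≤ 21.
Lower bound 2|A|-1 is attained iff A is an arithmetic progression.
Enumerate sums a + a' for a ≤ a' (symmetric, so this suffices):
a = -6: -6+-6=-12, -6+1=-5, -6+6=0, -6+8=2, -6+9=3, -6+12=6
a = 1: 1+1=2, 1+6=7, 1+8=9, 1+9=10, 1+12=13
a = 6: 6+6=12, 6+8=14, 6+9=15, 6+12=18
a = 8: 8+8=16, 8+9=17, 8+12=20
a = 9: 9+9=18, 9+12=21
a = 12: 12+12=24
Distinct sums: {-12, -5, 0, 2, 3, 6, 7, 9, 10, 12, 13, 14, 15, 16, 17, 18, 20, 21, 24}
|A + A| = 19

|A + A| = 19


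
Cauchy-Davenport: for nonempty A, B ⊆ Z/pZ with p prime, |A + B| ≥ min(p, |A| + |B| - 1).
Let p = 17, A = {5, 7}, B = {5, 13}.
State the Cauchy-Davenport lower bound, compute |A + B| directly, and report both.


Cauchy-Davenport: |A + B| ≥ min(p, |A| + |B| - 1) for A, B nonempty in Z/pZ.
|A| = 2, |B| = 2, p = 17.
CD lower bound = min(17, 2 + 2 - 1) = min(17, 3) = 3.
Compute A + B mod 17 directly:
a = 5: 5+5=10, 5+13=1
a = 7: 7+5=12, 7+13=3
A + B = {1, 3, 10, 12}, so |A + B| = 4.
Verify: 4 ≥ 3? Yes ✓.

CD lower bound = 3, actual |A + B| = 4.


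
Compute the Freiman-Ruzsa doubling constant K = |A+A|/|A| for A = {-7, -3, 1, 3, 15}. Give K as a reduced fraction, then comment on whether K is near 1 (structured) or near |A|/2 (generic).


|A| = 5.
Compute A + A by enumerating all 25 pairs.
A + A = {-14, -10, -6, -4, -2, 0, 2, 4, 6, 8, 12, 16, 18, 30}, so |A + A| = 14.
K = |A + A| / |A| = 14/5 (already in lowest terms) ≈ 2.8000.
Reference: AP of size 5 gives K = 9/5 ≈ 1.8000; a fully generic set of size 5 gives K ≈ 3.0000.

|A| = 5, |A + A| = 14, K = 14/5.


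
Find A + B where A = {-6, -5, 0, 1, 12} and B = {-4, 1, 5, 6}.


A + B = {a + b : a ∈ A, b ∈ B}.
Enumerate all |A|·|B| = 5·4 = 20 pairs (a, b) and collect distinct sums.
a = -6: -6+-4=-10, -6+1=-5, -6+5=-1, -6+6=0
a = -5: -5+-4=-9, -5+1=-4, -5+5=0, -5+6=1
a = 0: 0+-4=-4, 0+1=1, 0+5=5, 0+6=6
a = 1: 1+-4=-3, 1+1=2, 1+5=6, 1+6=7
a = 12: 12+-4=8, 12+1=13, 12+5=17, 12+6=18
Collecting distinct sums: A + B = {-10, -9, -5, -4, -3, -1, 0, 1, 2, 5, 6, 7, 8, 13, 17, 18}
|A + B| = 16

A + B = {-10, -9, -5, -4, -3, -1, 0, 1, 2, 5, 6, 7, 8, 13, 17, 18}


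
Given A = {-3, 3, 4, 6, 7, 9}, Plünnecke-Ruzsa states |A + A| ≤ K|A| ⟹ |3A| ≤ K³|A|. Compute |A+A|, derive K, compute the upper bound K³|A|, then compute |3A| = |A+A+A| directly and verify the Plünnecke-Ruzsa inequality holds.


|A| = 6.
Step 1: Compute A + A by enumerating all 36 pairs.
A + A = {-6, 0, 1, 3, 4, 6, 7, 8, 9, 10, 11, 12, 13, 14, 15, 16, 18}, so |A + A| = 17.
Step 2: Doubling constant K = |A + A|/|A| = 17/6 = 17/6 ≈ 2.8333.
Step 3: Plünnecke-Ruzsa gives |3A| ≤ K³·|A| = (2.8333)³ · 6 ≈ 136.4722.
Step 4: Compute 3A = A + A + A directly by enumerating all triples (a,b,c) ∈ A³; |3A| = 29.
Step 5: Check 29 ≤ 136.4722? Yes ✓.

K = 17/6, Plünnecke-Ruzsa bound K³|A| ≈ 136.4722, |3A| = 29, inequality holds.


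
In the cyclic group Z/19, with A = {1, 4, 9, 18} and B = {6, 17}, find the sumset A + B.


Work in Z/19Z: reduce every sum a + b modulo 19.
Enumerate all 8 pairs:
a = 1: 1+6=7, 1+17=18
a = 4: 4+6=10, 4+17=2
a = 9: 9+6=15, 9+17=7
a = 18: 18+6=5, 18+17=16
Distinct residues collected: {2, 5, 7, 10, 15, 16, 18}
|A + B| = 7 (out of 19 total residues).

A + B = {2, 5, 7, 10, 15, 16, 18}


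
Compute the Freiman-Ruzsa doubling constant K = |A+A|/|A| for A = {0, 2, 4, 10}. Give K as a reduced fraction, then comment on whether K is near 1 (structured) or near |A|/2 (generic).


|A| = 4.
Compute A + A by enumerating all 16 pairs.
A + A = {0, 2, 4, 6, 8, 10, 12, 14, 20}, so |A + A| = 9.
K = |A + A| / |A| = 9/4 (already in lowest terms) ≈ 2.2500.
Reference: AP of size 4 gives K = 7/4 ≈ 1.7500; a fully generic set of size 4 gives K ≈ 2.5000.

|A| = 4, |A + A| = 9, K = 9/4.


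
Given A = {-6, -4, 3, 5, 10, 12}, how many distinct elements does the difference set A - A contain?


A - A = {a - a' : a, a' ∈ A}; |A| = 6.
Bounds: 2|A|-1 ≤ |A - A| ≤ |A|² - |A| + 1, i.e. 11 ≤ |A - A| ≤ 31.
Note: 0 ∈ A - A always (from a - a). The set is symmetric: if d ∈ A - A then -d ∈ A - A.
Enumerate nonzero differences d = a - a' with a > a' (then include -d):
Positive differences: {2, 5, 7, 9, 11, 14, 16, 18}
Full difference set: {0} ∪ (positive diffs) ∪ (negative diffs).
|A - A| = 1 + 2·8 = 17 (matches direct enumeration: 17).

|A - A| = 17


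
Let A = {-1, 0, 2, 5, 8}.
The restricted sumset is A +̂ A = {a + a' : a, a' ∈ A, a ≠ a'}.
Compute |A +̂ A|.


Restricted sumset: A +̂ A = {a + a' : a ∈ A, a' ∈ A, a ≠ a'}.
Equivalently, take A + A and drop any sum 2a that is achievable ONLY as a + a for a ∈ A (i.e. sums representable only with equal summands).
Enumerate pairs (a, a') with a < a' (symmetric, so each unordered pair gives one sum; this covers all a ≠ a'):
  -1 + 0 = -1
  -1 + 2 = 1
  -1 + 5 = 4
  -1 + 8 = 7
  0 + 2 = 2
  0 + 5 = 5
  0 + 8 = 8
  2 + 5 = 7
  2 + 8 = 10
  5 + 8 = 13
Collected distinct sums: {-1, 1, 2, 4, 5, 7, 8, 10, 13}
|A +̂ A| = 9
(Reference bound: |A +̂ A| ≥ 2|A| - 3 for |A| ≥ 2, with |A| = 5 giving ≥ 7.)

|A +̂ A| = 9


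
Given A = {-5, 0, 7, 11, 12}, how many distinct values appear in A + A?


A + A = {a + a' : a, a' ∈ A}; |A| = 5.
General bounds: 2|A| - 1 ≤ |A + A| ≤ |A|(|A|+1)/2, i.e. 9 ≤ |A + A| ≤ 15.
Lower bound 2|A|-1 is attained iff A is an arithmetic progression.
Enumerate sums a + a' for a ≤ a' (symmetric, so this suffices):
a = -5: -5+-5=-10, -5+0=-5, -5+7=2, -5+11=6, -5+12=7
a = 0: 0+0=0, 0+7=7, 0+11=11, 0+12=12
a = 7: 7+7=14, 7+11=18, 7+12=19
a = 11: 11+11=22, 11+12=23
a = 12: 12+12=24
Distinct sums: {-10, -5, 0, 2, 6, 7, 11, 12, 14, 18, 19, 22, 23, 24}
|A + A| = 14

|A + A| = 14


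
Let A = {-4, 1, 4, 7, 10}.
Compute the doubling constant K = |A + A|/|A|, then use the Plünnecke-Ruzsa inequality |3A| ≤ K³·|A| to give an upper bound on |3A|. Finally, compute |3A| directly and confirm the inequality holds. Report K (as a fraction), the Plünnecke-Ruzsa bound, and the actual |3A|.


|A| = 5.
Step 1: Compute A + A by enumerating all 25 pairs.
A + A = {-8, -3, 0, 2, 3, 5, 6, 8, 11, 14, 17, 20}, so |A + A| = 12.
Step 2: Doubling constant K = |A + A|/|A| = 12/5 = 12/5 ≈ 2.4000.
Step 3: Plünnecke-Ruzsa gives |3A| ≤ K³·|A| = (2.4000)³ · 5 ≈ 69.1200.
Step 4: Compute 3A = A + A + A directly by enumerating all triples (a,b,c) ∈ A³; |3A| = 22.
Step 5: Check 22 ≤ 69.1200? Yes ✓.

K = 12/5, Plünnecke-Ruzsa bound K³|A| ≈ 69.1200, |3A| = 22, inequality holds.


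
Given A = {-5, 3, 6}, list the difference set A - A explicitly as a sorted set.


A - A = {a - a' : a, a' ∈ A}.
Compute a - a' for each ordered pair (a, a'):
a = -5: -5--5=0, -5-3=-8, -5-6=-11
a = 3: 3--5=8, 3-3=0, 3-6=-3
a = 6: 6--5=11, 6-3=3, 6-6=0
Collecting distinct values (and noting 0 appears from a-a):
A - A = {-11, -8, -3, 0, 3, 8, 11}
|A - A| = 7

A - A = {-11, -8, -3, 0, 3, 8, 11}


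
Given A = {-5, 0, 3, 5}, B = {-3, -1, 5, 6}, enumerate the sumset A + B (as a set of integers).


A + B = {a + b : a ∈ A, b ∈ B}.
Enumerate all |A|·|B| = 4·4 = 16 pairs (a, b) and collect distinct sums.
a = -5: -5+-3=-8, -5+-1=-6, -5+5=0, -5+6=1
a = 0: 0+-3=-3, 0+-1=-1, 0+5=5, 0+6=6
a = 3: 3+-3=0, 3+-1=2, 3+5=8, 3+6=9
a = 5: 5+-3=2, 5+-1=4, 5+5=10, 5+6=11
Collecting distinct sums: A + B = {-8, -6, -3, -1, 0, 1, 2, 4, 5, 6, 8, 9, 10, 11}
|A + B| = 14

A + B = {-8, -6, -3, -1, 0, 1, 2, 4, 5, 6, 8, 9, 10, 11}


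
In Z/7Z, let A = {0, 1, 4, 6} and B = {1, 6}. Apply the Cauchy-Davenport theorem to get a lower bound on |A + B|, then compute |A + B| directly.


Cauchy-Davenport: |A + B| ≥ min(p, |A| + |B| - 1) for A, B nonempty in Z/pZ.
|A| = 4, |B| = 2, p = 7.
CD lower bound = min(7, 4 + 2 - 1) = min(7, 5) = 5.
Compute A + B mod 7 directly:
a = 0: 0+1=1, 0+6=6
a = 1: 1+1=2, 1+6=0
a = 4: 4+1=5, 4+6=3
a = 6: 6+1=0, 6+6=5
A + B = {0, 1, 2, 3, 5, 6}, so |A + B| = 6.
Verify: 6 ≥ 5? Yes ✓.

CD lower bound = 5, actual |A + B| = 6.


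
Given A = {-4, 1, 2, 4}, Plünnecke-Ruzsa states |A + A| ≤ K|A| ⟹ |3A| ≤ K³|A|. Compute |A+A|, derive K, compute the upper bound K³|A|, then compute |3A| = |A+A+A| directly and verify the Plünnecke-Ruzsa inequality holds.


|A| = 4.
Step 1: Compute A + A by enumerating all 16 pairs.
A + A = {-8, -3, -2, 0, 2, 3, 4, 5, 6, 8}, so |A + A| = 10.
Step 2: Doubling constant K = |A + A|/|A| = 10/4 = 10/4 ≈ 2.5000.
Step 3: Plünnecke-Ruzsa gives |3A| ≤ K³·|A| = (2.5000)³ · 4 ≈ 62.5000.
Step 4: Compute 3A = A + A + A directly by enumerating all triples (a,b,c) ∈ A³; |3A| = 18.
Step 5: Check 18 ≤ 62.5000? Yes ✓.

K = 10/4, Plünnecke-Ruzsa bound K³|A| ≈ 62.5000, |3A| = 18, inequality holds.
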